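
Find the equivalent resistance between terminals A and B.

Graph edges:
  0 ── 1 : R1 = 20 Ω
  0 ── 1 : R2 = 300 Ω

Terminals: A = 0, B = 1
Reduce the network between node 0 (A) and node 1 (B) by series/parallel combination:
  Rp1 = R1 ‖ R2 (parallel, both between nodes 0 and 1) = 1/(1/20 + 1/300) = 18.75 Ω
R_eq = 18.75 Ω

Final answer: 18.75 Ω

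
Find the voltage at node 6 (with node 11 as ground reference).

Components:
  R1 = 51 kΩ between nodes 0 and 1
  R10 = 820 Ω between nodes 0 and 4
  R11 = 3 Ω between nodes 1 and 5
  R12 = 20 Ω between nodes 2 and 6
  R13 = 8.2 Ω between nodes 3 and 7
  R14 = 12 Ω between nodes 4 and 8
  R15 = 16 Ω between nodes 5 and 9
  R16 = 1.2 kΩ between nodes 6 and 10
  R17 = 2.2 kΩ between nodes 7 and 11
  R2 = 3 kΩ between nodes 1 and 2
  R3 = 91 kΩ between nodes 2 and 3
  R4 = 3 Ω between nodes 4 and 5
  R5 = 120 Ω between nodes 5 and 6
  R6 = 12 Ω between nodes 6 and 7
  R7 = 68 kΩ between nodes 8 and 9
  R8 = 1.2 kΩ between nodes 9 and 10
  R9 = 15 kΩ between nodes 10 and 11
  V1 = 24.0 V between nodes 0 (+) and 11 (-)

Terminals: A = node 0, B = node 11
Nodal analysis, taking node 11 as the 0 V reference.
Source V1 fixes V_0 = 24 V.
KCL at each unknown node (sum of currents leaving = 0; resistances in Ω):
  Node 1: (V_1 - 24)/51000 + (V_1 - V_2)/3000 + (V_1 - V_5)/3 = 0
  Node 2: (V_2 - V_1)/3000 + (V_2 - V_3)/91000 + (V_2 - V_6)/20 = 0
  Node 3: (V_3 - V_2)/91000 + (V_3 - V_7)/8.2 = 0
  Node 4: (V_4 - V_5)/3 + (V_4 - 24)/820 + (V_4 - V_8)/12 = 0
  Node 5: (V_5 - V_4)/3 + (V_5 - V_6)/120 + (V_5 - V_1)/3 + (V_5 - V_9)/16 = 0
  Node 6: (V_6 - V_5)/120 + (V_6 - V_7)/12 + (V_6 - V_2)/20 + (V_6 - V_10)/1200 = 0
  Node 7: (V_7 - V_6)/12 + (V_7 - V_3)/8.2 + (V_7 - 0)/2200 = 0
  Node 8: (V_8 - V_9)/68000 + (V_8 - V_4)/12 = 0
  Node 9: (V_9 - V_8)/68000 + (V_9 - V_10)/1200 + (V_9 - V_5)/16 = 0
  Node 10: (V_10 - V_9)/1200 + (V_10 - 0)/15000 + (V_10 - V_6)/1200 = 0
Collecting terms (coefficients in siemens):
  0.3337·V_1 - 0.0003333·V_2 - 0.3333·V_5 = 0.0004706
  0.05034·V_2 - 0.0003333·V_1 - 0.00001099·V_3 - 0.05·V_6 = 0
  0.122·V_3 - 0.00001099·V_2 - 0.122·V_7 = 0
  0.4179·V_4 - 0.3333·V_5 - 0.08333·V_8 = 0.02927
  0.7375·V_5 - 0.3333·V_1 - 0.3333·V_4 - 0.008333·V_6 - 0.0625·V_9 = 0
  0.1425·V_6 - 0.05·V_2 - 0.008333·V_5 - 0.08333·V_7 - 0.0008333·V_10 = 0
  0.2057·V_7 - 0.122·V_3 - 0.08333·V_6 = 0
  0.08335·V_8 - 0.08333·V_4 - 0.00001471·V_9 = 0
  0.06335·V_9 - 0.0625·V_5 - 0.00001471·V_8 - 0.0008333·V_10 = 0
  0.001733·V_10 - 0.0008333·V_6 - 0.0008333·V_9 = 0
Solving these 10 simultaneous equations (Gaussian elimination) gives:
  V_1 = 17.17 V, V_2 = 16.3 V, V_3 = 16.21 V, V_4 = 17.19 V
  V_5 = 17.17 V, V_6 = 16.29 V, V_7 = 16.21 V, V_8 = 17.19 V
  V_9 = 17.15 V, V_10 = 16.08 V
The requested potential is V_6 = 16.29 V.

Final answer: V_6 = 16.29 V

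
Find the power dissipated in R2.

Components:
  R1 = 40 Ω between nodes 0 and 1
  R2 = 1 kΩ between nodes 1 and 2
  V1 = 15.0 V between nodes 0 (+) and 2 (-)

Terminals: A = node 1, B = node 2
Nodal analysis, taking node 2 as the 0 V reference.
Source V1 fixes V_0 = 15 V.
KCL at each unknown node (sum of currents leaving = 0; resistances in Ω):
  Node 1: (V_1 - 15)/40 + (V_1 - 0)/1000 = 0
Collecting terms: 0.026 × V_1 = 0.375  =>  V_1 = 14.42 V
I_R2 = (V_1 - V_2)/R2 = (14.42 - 0)/1000 = 0.01442 A
P_R2 = I_R2² × R2 = (0.01442)² × 1000 = 0.208 W

Final answer: 0.208 W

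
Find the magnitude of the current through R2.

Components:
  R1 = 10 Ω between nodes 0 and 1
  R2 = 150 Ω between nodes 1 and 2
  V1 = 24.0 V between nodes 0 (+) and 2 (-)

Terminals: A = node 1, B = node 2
Nodal analysis, taking node 2 as the 0 V reference.
Source V1 fixes V_0 = 24 V.
KCL at each unknown node (sum of currents leaving = 0; resistances in Ω):
  Node 1: (V_1 - 24)/10 + (V_1 - 0)/150 = 0
Collecting terms: 0.1067 × V_1 = 2.4  =>  V_1 = 22.5 V
I_R2 = (V_1 - V_2)/R2 = (22.5 - 0)/150 = 0.15 A
|I_R2| = 0.15 A

Final answer: |I_R2| = 0.15 A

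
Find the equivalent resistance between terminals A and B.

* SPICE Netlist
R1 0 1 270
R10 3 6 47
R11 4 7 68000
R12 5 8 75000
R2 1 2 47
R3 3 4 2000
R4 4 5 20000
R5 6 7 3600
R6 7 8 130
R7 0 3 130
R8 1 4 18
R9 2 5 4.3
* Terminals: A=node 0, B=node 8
The network is not a plain series/parallel combination. Inject a 1 A test current into terminal A (node 0) and return it from terminal B (node 8); then R_eq = V_A / (1 A).
Nodal analysis, taking node 8 as the 0 V reference.
Current source I_test pushes 1 A into node 0 and draws it out of node 8.
KCL at each unknown node (sum of currents leaving = 0; resistances in Ω):
  Node 0: (V_0 - V_1)/270 + (V_0 - V_3)/130 - 1 = 0
  Node 1: (V_1 - V_0)/270 + (V_1 - V_2)/47 + (V_1 - V_4)/18 = 0
  Node 2: (V_2 - V_1)/47 + (V_2 - V_5)/4.3 = 0
  Node 3: (V_3 - V_0)/130 + (V_3 - V_4)/2000 + (V_3 - V_6)/47 = 0
  Node 4: (V_4 - V_1)/18 + (V_4 - V_3)/2000 + (V_4 - V_5)/20000 + (V_4 - V_7)/68000 = 0
  Node 5: (V_5 - V_2)/4.3 + (V_5 - V_4)/20000 + (V_5 - 0)/75000 = 0
  Node 6: (V_6 - V_3)/47 + (V_6 - V_7)/3600 = 0
  Node 7: (V_7 - V_4)/68000 + (V_7 - V_6)/3600 + (V_7 - 0)/130 = 0
Collecting terms (coefficients in siemens):
  0.0114·V_0 - 0.003704·V_1 - 0.007692·V_3 = 1
  0.08054·V_1 - 0.003704·V_0 - 0.02128·V_2 - 0.05556·V_4 = 0
  0.2538·V_2 - 0.02128·V_1 - 0.2326·V_5 = 0
  0.02947·V_3 - 0.007692·V_0 - 0.0005·V_4 - 0.02128·V_6 = 0
  0.05612·V_4 - 0.05556·V_1 - 0.0005·V_3 - 0.00005·V_5 - 0.00001471·V_7 = 0
  0.2326·V_5 - 0.2326·V_2 - 0.00005·V_4 = 0
  0.02155·V_6 - 0.02128·V_3 - 0.0002778·V_7 = 0
  0.007985·V_7 - 0.00001471·V_4 - 0.0002778·V_6 = 0
Solving these 8 simultaneous equations (Gaussian elimination) gives:
  V_0 = 3533 V, V_1 = 3497 V, V_2 = 3495 V, V_3 = 3420 V
  V_4 = 3495 V, V_5 = 3494 V, V_6 = 3378 V, V_7 = 123.9 V
R_eq = V_0 / 1 A = 3533 Ω = 3.533 kΩ

Final answer: 3.533 kΩ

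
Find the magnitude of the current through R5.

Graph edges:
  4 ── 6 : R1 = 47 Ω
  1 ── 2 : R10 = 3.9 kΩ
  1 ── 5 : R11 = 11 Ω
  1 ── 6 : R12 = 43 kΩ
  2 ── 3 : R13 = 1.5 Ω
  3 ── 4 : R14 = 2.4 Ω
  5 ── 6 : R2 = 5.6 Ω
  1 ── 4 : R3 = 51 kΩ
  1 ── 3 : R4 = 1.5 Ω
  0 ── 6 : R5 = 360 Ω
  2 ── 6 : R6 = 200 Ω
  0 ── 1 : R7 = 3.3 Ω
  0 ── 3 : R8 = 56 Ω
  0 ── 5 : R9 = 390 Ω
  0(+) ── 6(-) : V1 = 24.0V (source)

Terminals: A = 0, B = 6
Nodal analysis, taking node 6 as the 0 V reference.
Source V1 fixes V_0 = 24 V.
KCL at each unknown node (sum of currents leaving = 0; resistances in Ω):
  Node 1: (V_1 - V_4)/51000 + (V_1 - V_3)/1.5 + (V_1 - 24)/3.3 + (V_1 - V_2)/3900 + (V_1 - V_5)/11 + (V_1 - 0)/43000 = 0
  Node 2: (V_2 - 0)/200 + (V_2 - V_1)/3900 + (V_2 - V_3)/1.5 = 0
  Node 3: (V_3 - V_1)/1.5 + (V_3 - 24)/56 + (V_3 - V_2)/1.5 + (V_3 - V_4)/2.4 = 0
  Node 4: (V_4 - 0)/47 + (V_4 - V_1)/51000 + (V_4 - V_3)/2.4 = 0
  Node 5: (V_5 - 0)/5.6 + (V_5 - 24)/390 + (V_5 - V_1)/11 = 0
Collecting terms (coefficients in siemens):
  1.061·V_1 - 0.0002564·V_2 - 0.6667·V_3 - 0.00001961·V_4 - 0.09091·V_5 = 7.273
  0.6719·V_2 - 0.0002564·V_1 - 0.6667·V_3 = 0
  1.768·V_3 - 0.6667·V_1 - 0.6667·V_2 - 0.4167·V_4 = 0.4286
  0.438·V_4 - 0.00001961·V_1 - 0.4167·V_3 = 0
  0.272·V_5 - 0.09091·V_1 = 0.06154
Solving these 5 simultaneous equations (Gaussian elimination) gives:
  V_1 = 19.05 V, V_2 = 18.36 V, V_3 = 18.5 V, V_4 = 17.6 V
  V_5 = 6.591 V
I_R5 = (V_0 - V_6)/R5 = (24 - 0)/360 = 0.06667 A
|I_R5| = 0.06667 A

Final answer: |I_R5| = 0.06667 A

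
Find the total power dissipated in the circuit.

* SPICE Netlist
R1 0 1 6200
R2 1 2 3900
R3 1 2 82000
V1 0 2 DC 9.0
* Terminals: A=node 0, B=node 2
Nodal analysis, taking node 2 as the 0 V reference.
Source V1 fixes V_0 = 9 V.
KCL at each unknown node (sum of currents leaving = 0; resistances in Ω):
  Node 1: (V_1 - 9)/6200 + (V_1 - 0)/3900 + (V_1 - 0)/82000 = 0
Collecting terms: 0.0004299 × V_1 = 0.001452  =>  V_1 = 3.377 V
Power in each resistor, P = (ΔV)²/R:
  P_R1 = (9 - 3.377)²/6200 = 0.0051 W
  P_R2 = (3.377 - 0)²/3900 = 0.002924 W
  P_R3 = (3.377 - 0)²/82000 = 0.000139 W
P_total = P_R1 + P_R2 + P_R3 = 0.008163 W

Final answer: 0.008163 W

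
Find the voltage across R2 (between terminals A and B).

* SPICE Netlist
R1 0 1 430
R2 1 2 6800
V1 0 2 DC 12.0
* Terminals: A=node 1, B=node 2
R1 and R2 are in series across V1 (node 0 → node 1 → node 2), and the output A–B is taken across R2, so this is a voltage divider.
Series current: I = V1/(R1 + R2) = 12/(430 + 6800) = 12/7230 = 0.00166 A
V_R2 = I × R2 = V1 × R2/(R1 + R2) = 12 × 6800/7230 = 11.29 V

Final answer: 11.29 V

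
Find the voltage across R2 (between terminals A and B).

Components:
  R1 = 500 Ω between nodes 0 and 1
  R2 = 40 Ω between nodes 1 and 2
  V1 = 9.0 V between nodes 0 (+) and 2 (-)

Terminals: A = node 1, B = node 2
R1 and R2 are in series across V1 (node 0 → node 1 → node 2), and the output A–B is taken across R2, so this is a voltage divider.
Series current: I = V1/(R1 + R2) = 9/(500 + 40) = 9/540 = 0.01667 A
V_R2 = I × R2 = V1 × R2/(R1 + R2) = 9 × 40/540 = 0.6667 V

Final answer: 0.6667 V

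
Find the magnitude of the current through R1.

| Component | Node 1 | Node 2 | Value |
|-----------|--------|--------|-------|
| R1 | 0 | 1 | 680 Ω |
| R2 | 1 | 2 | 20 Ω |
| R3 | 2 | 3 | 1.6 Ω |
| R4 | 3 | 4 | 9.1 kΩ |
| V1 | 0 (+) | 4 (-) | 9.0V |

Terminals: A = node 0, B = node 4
Nodal analysis, taking node 4 as the 0 V reference.
Source V1 fixes V_0 = 9 V.
KCL at each unknown node (sum of currents leaving = 0; resistances in Ω):
  Node 1: (V_1 - 9)/680 + (V_1 - V_2)/20 = 0
  Node 2: (V_2 - V_1)/20 + (V_2 - V_3)/1.6 = 0
  Node 3: (V_3 - V_2)/1.6 + (V_3 - 0)/9100 = 0
Collecting terms (coefficients in siemens):
  0.05147·V_1 - 0.05·V_2 = 0.01324
  0.675·V_2 - 0.05·V_1 - 0.625·V_3 = 0
  0.6251·V_3 - 0.625·V_2 = 0
Solving these 3 simultaneous equations (Gaussian elimination) gives:
  V_1 = 8.376 V, V_2 = 8.357 V, V_3 = 8.356 V
I_R1 = (V_0 - V_1)/R1 = (9 - 8.376)/680 = 0.0009182 A
|I_R1| = 0.0009182 A

Final answer: |I_R1| = 0.0009182 A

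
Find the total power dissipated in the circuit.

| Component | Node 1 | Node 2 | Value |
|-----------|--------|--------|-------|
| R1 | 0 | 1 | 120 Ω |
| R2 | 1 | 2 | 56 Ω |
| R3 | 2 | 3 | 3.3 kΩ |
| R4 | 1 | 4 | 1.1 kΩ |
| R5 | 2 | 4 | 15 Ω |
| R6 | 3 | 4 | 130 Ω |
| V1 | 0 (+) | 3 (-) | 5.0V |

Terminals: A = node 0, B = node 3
Nodal analysis, taking node 3 as the 0 V reference.
Source V1 fixes V_0 = 5 V.
KCL at each unknown node (sum of currents leaving = 0; resistances in Ω):
  Node 1: (V_1 - 5)/120 + (V_1 - V_2)/56 + (V_1 - V_4)/1100 = 0
  Node 2: (V_2 - V_1)/56 + (V_2 - 0)/3300 + (V_2 - V_4)/15 = 0
  Node 4: (V_4 - V_1)/1100 + (V_4 - V_2)/15 + (V_4 - 0)/130 = 0
Collecting terms (coefficients in siemens):
  0.0271·V_1 - 0.01786·V_2 - 0.0009091·V_4 = 0.04167
  0.08483·V_2 - 0.01786·V_1 - 0.06667·V_4 = 0
  0.07527·V_4 - 0.0009091·V_1 - 0.06667·V_2 = 0
Solving these 3 simultaneous equations (Gaussian elimination) gives:
  V_1 = 3.069 V, V_2 = 2.222 V, V_4 = 2.005 V
Power in each resistor, P = (ΔV)²/R:
  P_R1 = (5 - 3.069)²/120 = 0.03108 W
  P_R2 = (3.069 - 2.222)²/56 = 0.01281 W
  P_R3 = (2.222 - 0)²/3300 = 0.001496 W
  P_R4 = (3.069 - 2.005)²/1100 = 0.001029 W
  P_R5 = (2.222 - 2.005)²/15 = 0.003134 W
  P_R6 = (0 - 2.005)²/130 = 0.03092 W
P_total = P_R1 + P_R2 + P_R3 + P_R4 + P_R5 + P_R6 = 0.08047 W

Final answer: 0.08047 W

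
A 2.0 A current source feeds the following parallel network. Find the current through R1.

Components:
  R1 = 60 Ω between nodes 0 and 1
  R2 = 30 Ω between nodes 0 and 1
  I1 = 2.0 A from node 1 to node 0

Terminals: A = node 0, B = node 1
All resistors sit directly between nodes 0 and 1, so they are in parallel and share one voltage V; the full source current 2 A splits among them.
1/R_par = 1/60 + 1/30 = 0.05 S  =>  R_par = 20 Ω
V = I × R_par = 2 × 20 = 40 V
I_R1 = V/R1 = 40/60 = 0.6667 A

Final answer: 0.6667 A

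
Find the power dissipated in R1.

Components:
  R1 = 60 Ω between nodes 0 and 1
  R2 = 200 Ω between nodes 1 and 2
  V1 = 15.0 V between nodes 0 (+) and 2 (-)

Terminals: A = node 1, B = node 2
Nodal analysis, taking node 2 as the 0 V reference.
Source V1 fixes V_0 = 15 V.
KCL at each unknown node (sum of currents leaving = 0; resistances in Ω):
  Node 1: (V_1 - 15)/60 + (V_1 - 0)/200 = 0
Collecting terms: 0.02167 × V_1 = 0.25  =>  V_1 = 11.54 V
I_R1 = (V_0 - V_1)/R1 = (15 - 11.54)/60 = 0.05769 A
P_R1 = I_R1² × R1 = (0.05769)² × 60 = 0.1997 W

Final answer: 0.1997 W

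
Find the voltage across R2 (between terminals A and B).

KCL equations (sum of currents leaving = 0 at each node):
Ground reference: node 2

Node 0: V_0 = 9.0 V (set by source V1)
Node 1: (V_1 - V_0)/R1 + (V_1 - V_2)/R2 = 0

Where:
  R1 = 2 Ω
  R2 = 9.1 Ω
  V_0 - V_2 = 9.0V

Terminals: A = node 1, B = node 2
R1 and R2 are in series across V1 (node 0 → node 1 → node 2), and the output A–B is taken across R2, so this is a voltage divider.
Series current: I = V1/(R1 + R2) = 9/(2 + 9.1) = 9/11.1 = 0.8108 A
V_R2 = I × R2 = V1 × R2/(R1 + R2) = 9 × 9.1/11.1 = 7.378 V

Final answer: 7.378 V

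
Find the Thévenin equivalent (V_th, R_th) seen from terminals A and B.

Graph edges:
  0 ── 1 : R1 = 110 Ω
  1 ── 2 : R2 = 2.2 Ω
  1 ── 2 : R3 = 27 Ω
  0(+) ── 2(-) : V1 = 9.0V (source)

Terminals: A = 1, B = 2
Step 1 — V_th is the open-circuit voltage V_A - V_B (nothing connected across the terminals).
Nodal analysis, taking node 2 as the 0 V reference.
Source V1 fixes V_0 = 9 V.
KCL at each unknown node (sum of currents leaving = 0; resistances in Ω):
  Node 1: (V_1 - 9)/110 + (V_1 - 0)/2.2 + (V_1 - 0)/27 = 0
Collecting terms: 0.5007 × V_1 = 0.08182  =>  V_1 = 0.1634 V
V_th = V_1 - V_2 = 0.1634 - 0 = 0.1634 V
Step 2 — R_th: zero the source — replace V1 by a short circuit (node 2 merges into node 0) — and find the resistance seen between A (node 1) and B (node 0).
Reduce the network between node 1 (A) and node 0 (B) by series/parallel combination:
  Rp1 = R1 ‖ R2 ‖ R3 (parallel, all between nodes 0 and 1) = 1/(1/110 + 1/2.2 + 1/27) = 1.997 Ω
R_th = 1.997 Ω

Final answer: V_th = 0.1634 V, R_th = 1.997 Ω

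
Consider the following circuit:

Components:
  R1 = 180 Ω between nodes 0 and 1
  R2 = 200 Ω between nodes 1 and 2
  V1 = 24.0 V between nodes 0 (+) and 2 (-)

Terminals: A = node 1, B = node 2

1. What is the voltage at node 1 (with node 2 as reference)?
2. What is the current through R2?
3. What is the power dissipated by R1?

Nodal analysis, taking node 2 as the 0 V reference.
Source V1 fixes V_0 = 24 V.
KCL at each unknown node (sum of currents leaving = 0; resistances in Ω):
  Node 1: (V_1 - 24)/180 + (V_1 - 0)/200 = 0
Collecting terms: 0.01056 × V_1 = 0.1333  =>  V_1 = 12.63 V
Part 1:
  Read off the nodal solution: V_1 = 12.63 V
Part 2:
  I_R2 = (V_1 - V_2)/R2 = (12.63 - 0)/200 = 0.06316 A
  Magnitude: I_R2 = 0.06316 A
Part 3:
  I_R1 = (V_0 - V_1)/R1 = (24 - 12.63)/180 = 0.06316 A
  P_R1 = I_R1² × R1 = (0.06316)² × 180 = 0.718 W

Final answers:
1. V_1 = 12.63 V
2. I_R2 = 0.06316 A
3. P_R1 = 0.718 W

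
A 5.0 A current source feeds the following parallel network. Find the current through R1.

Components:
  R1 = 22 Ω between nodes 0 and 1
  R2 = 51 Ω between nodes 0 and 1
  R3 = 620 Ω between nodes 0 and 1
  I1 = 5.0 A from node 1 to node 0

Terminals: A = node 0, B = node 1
All resistors sit directly between nodes 0 and 1, so they are in parallel and share one voltage V; the full source current 5 A splits among them.
1/R_par = 1/22 + 1/51 + 1/620 = 0.06668 S  =>  R_par = 15 Ω
V = I × R_par = 5 × 15 = 74.99 V
I_R1 = V/R1 = 74.99/22 = 3.409 A

Final answer: 3.409 A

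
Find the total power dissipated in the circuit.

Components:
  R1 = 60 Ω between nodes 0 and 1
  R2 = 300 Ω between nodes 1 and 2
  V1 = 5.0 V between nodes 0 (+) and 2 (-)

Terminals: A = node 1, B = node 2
Nodal analysis, taking node 2 as the 0 V reference.
Source V1 fixes V_0 = 5 V.
KCL at each unknown node (sum of currents leaving = 0; resistances in Ω):
  Node 1: (V_1 - 5)/60 + (V_1 - 0)/300 = 0
Collecting terms: 0.02 × V_1 = 0.08333  =>  V_1 = 4.167 V
Power in each resistor, P = (ΔV)²/R:
  P_R1 = (5 - 4.167)²/60 = 0.01157 W
  P_R2 = (4.167 - 0)²/300 = 0.05787 W
P_total = P_R1 + P_R2 = 0.06944 W

Final answer: 0.06944 W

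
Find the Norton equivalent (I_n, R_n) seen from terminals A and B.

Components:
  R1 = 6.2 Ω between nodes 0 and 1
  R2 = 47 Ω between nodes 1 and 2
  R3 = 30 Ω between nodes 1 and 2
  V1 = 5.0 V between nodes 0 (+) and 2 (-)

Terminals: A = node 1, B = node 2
Find the Thévenin equivalent first; then I_n = V_th/R_th and R_n = R_th.
Step 1 — V_th is the open-circuit voltage V_A - V_B (nothing connected across the terminals).
Nodal analysis, taking node 2 as the 0 V reference.
Source V1 fixes V_0 = 5 V.
KCL at each unknown node (sum of currents leaving = 0; resistances in Ω):
  Node 1: (V_1 - 5)/6.2 + (V_1 - 0)/47 + (V_1 - 0)/30 = 0
Collecting terms: 0.2159 × V_1 = 0.8065  =>  V_1 = 3.735 V
V_th = V_1 - V_2 = 3.735 - 0 = 3.735 V
Step 2 — R_th: zero the source — replace V1 by a short circuit (node 2 merges into node 0) — and find the resistance seen between A (node 1) and B (node 0).
Reduce the network between node 1 (A) and node 0 (B) by series/parallel combination:
  Rp1 = R1 ‖ R2 ‖ R3 (parallel, all between nodes 0 and 1) = 1/(1/6.2 + 1/47 + 1/30) = 4.632 Ω
R_th = 4.632 Ω
I_n = V_th/R_th = 3.735/4.632 = 0.8065 A, and R_n = R_th = 4.632 Ω

Final answer: I_n = 0.8065 A, R_n = 4.632 Ω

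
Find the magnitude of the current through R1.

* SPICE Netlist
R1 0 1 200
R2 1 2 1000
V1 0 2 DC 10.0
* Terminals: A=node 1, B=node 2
Nodal analysis, taking node 2 as the 0 V reference.
Source V1 fixes V_0 = 10 V.
KCL at each unknown node (sum of currents leaving = 0; resistances in Ω):
  Node 1: (V_1 - 10)/200 + (V_1 - 0)/1000 = 0
Collecting terms: 0.006 × V_1 = 0.05  =>  V_1 = 8.333 V
I_R1 = (V_0 - V_1)/R1 = (10 - 8.333)/200 = 0.008333 A
|I_R1| = 0.008333 A

Final answer: |I_R1| = 0.008333 A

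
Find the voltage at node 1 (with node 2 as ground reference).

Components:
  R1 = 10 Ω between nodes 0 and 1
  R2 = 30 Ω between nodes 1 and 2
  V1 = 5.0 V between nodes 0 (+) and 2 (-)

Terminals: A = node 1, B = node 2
Nodal analysis, taking node 2 as the 0 V reference.
Source V1 fixes V_0 = 5 V.
KCL at each unknown node (sum of currents leaving = 0; resistances in Ω):
  Node 1: (V_1 - 5)/10 + (V_1 - 0)/30 = 0
Collecting terms: 0.1333 × V_1 = 0.5  =>  V_1 = 3.75 V
The requested potential is V_1 = 3.75 V.

Final answer: V_1 = 3.75 V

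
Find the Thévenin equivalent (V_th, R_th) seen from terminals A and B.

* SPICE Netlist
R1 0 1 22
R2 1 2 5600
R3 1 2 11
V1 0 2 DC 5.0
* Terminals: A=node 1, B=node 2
Step 1 — V_th is the open-circuit voltage V_A - V_B (nothing connected across the terminals).
Nodal analysis, taking node 2 as the 0 V reference.
Source V1 fixes V_0 = 5 V.
KCL at each unknown node (sum of currents leaving = 0; resistances in Ω):
  Node 1: (V_1 - 5)/22 + (V_1 - 0)/5600 + (V_1 - 0)/11 = 0
Collecting terms: 0.1365 × V_1 = 0.2273  =>  V_1 = 1.664 V
V_th = V_1 - V_2 = 1.664 - 0 = 1.664 V
Step 2 — R_th: zero the source — replace V1 by a short circuit (node 2 merges into node 0) — and find the resistance seen between A (node 1) and B (node 0).
Reduce the network between node 1 (A) and node 0 (B) by series/parallel combination:
  Rp1 = R1 ‖ R2 ‖ R3 (parallel, all between nodes 0 and 1) = 1/(1/22 + 1/5600 + 1/11) = 7.324 Ω
R_th = 7.324 Ω

Final answer: V_th = 1.664 V, R_th = 7.324 Ω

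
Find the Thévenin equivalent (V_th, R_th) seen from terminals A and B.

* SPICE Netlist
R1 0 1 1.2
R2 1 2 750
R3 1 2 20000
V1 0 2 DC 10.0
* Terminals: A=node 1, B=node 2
Step 1 — V_th is the open-circuit voltage V_A - V_B (nothing connected across the terminals).
Nodal analysis, taking node 2 as the 0 V reference.
Source V1 fixes V_0 = 10 V.
KCL at each unknown node (sum of currents leaving = 0; resistances in Ω):
  Node 1: (V_1 - 10)/1.2 + (V_1 - 0)/750 + (V_1 - 0)/20000 = 0
Collecting terms: 0.8347 × V_1 = 8.333  =>  V_1 = 9.983 V
V_th = V_1 - V_2 = 9.983 - 0 = 9.983 V
Step 2 — R_th: zero the source — replace V1 by a short circuit (node 2 merges into node 0) — and find the resistance seen between A (node 1) and B (node 0).
Reduce the network between node 1 (A) and node 0 (B) by series/parallel combination:
  Rp1 = R1 ‖ R2 ‖ R3 (parallel, all between nodes 0 and 1) = 1/(1/1.2 + 1/750 + 1/20000) = 1.198 Ω
R_th = 1.198 Ω

Final answer: V_th = 9.983 V, R_th = 1.198 Ω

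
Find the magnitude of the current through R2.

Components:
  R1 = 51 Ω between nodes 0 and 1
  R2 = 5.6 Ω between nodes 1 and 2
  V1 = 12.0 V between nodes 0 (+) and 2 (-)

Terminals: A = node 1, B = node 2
Nodal analysis, taking node 2 as the 0 V reference.
Source V1 fixes V_0 = 12 V.
KCL at each unknown node (sum of currents leaving = 0; resistances in Ω):
  Node 1: (V_1 - 12)/51 + (V_1 - 0)/5.6 = 0
Collecting terms: 0.1982 × V_1 = 0.2353  =>  V_1 = 1.187 V
I_R2 = (V_1 - V_2)/R2 = (1.187 - 0)/5.6 = 0.212 A
|I_R2| = 0.212 A

Final answer: |I_R2| = 0.212 A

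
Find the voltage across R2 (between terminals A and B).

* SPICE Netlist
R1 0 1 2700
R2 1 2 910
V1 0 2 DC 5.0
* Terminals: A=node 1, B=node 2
R1 and R2 are in series across V1 (node 0 → node 1 → node 2), and the output A–B is taken across R2, so this is a voltage divider.
Series current: I = V1/(R1 + R2) = 5/(2700 + 910) = 5/3610 = 0.001385 A
V_R2 = I × R2 = V1 × R2/(R1 + R2) = 5 × 910/3610 = 1.26 V

Final answer: 1.26 V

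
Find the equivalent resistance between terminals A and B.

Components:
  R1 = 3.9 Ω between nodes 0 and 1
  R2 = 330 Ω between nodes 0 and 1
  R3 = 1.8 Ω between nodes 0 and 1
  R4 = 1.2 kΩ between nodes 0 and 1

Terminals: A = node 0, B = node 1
Reduce the network between node 0 (A) and node 1 (B) by series/parallel combination:
  Rp1 = R1 ‖ R2 ‖ R3 ‖ R4 (parallel, all between nodes 0 and 1) = 1/(1/3.9 + 1/330 + 1/1.8 + 1/1200) = 1.226 Ω
R_eq = 1.226 Ω

Final answer: 1.226 Ω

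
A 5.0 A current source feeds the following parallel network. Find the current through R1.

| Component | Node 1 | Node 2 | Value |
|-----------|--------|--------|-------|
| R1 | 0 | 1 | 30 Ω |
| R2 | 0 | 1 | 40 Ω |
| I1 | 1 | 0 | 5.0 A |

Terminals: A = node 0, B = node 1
All resistors sit directly between nodes 0 and 1, so they are in parallel and share one voltage V; the full source current 5 A splits among them.
1/R_par = 1/30 + 1/40 = 0.05833 S  =>  R_par = 17.14 Ω
V = I × R_par = 5 × 17.14 = 85.71 V
I_R1 = V/R1 = 85.71/30 = 2.857 A

Final answer: 2.857 A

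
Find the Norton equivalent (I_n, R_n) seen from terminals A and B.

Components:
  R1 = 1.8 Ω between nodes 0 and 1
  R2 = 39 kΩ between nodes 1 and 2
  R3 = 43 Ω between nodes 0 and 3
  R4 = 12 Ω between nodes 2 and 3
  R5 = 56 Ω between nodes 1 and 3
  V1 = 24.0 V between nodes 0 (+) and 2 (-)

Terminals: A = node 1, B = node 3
Find the Thévenin equivalent first; then I_n = V_th/R_th and R_n = R_th.
Step 1 — V_th is the open-circuit voltage V_A - V_B (nothing connected across the terminals).
Nodal analysis, taking node 2 as the 0 V reference.
Source V1 fixes V_0 = 24 V.
KCL at each unknown node (sum of currents leaving = 0; resistances in Ω):
  Node 1: (V_1 - 24)/1.8 + (V_1 - 0)/39000 + (V_1 - V_3)/56 = 0
  Node 3: (V_3 - 24)/43 + (V_3 - 0)/12 + (V_3 - V_1)/56 = 0
Collecting terms (coefficients in siemens):
  0.5734·V_1 - 0.01786·V_3 = 13.33
  0.1244·V_3 - 0.01786·V_1 = 0.5581
Determinant D = (0.5734)(0.1244) - (-0.01786)(-0.01786) = 0.07104
V_1 = [(13.33)(0.1244) - (-0.01786)(0.5581)]/D = 23.5 V
V_3 = [(0.5734)(0.5581) - (13.33)(-0.01786)]/D = 7.857 V
V_th = V_1 - V_3 = 23.5 - 7.857 = 15.64 V
Step 2 — R_th: zero the source — replace V1 by a short circuit (node 2 merges into node 0) — and find the resistance seen between A (node 1) and B (node 3).
Reduce the network between node 1 (A) and node 3 (B) by series/parallel combination:
  Rp1 = R1 ‖ R2 (parallel, both between nodes 0 and 1) = 1/(1/1.8 + 1/39000) = 1.8 Ω
  Rp2 = R3 ‖ R4 (parallel, both between nodes 0 and 3) = 1/(1/43 + 1/12) = 9.382 Ω
  Rs1 = Rp1 + Rp2 (series, joined only at node 0) = 1.8 + 9.382 = 11.18 Ω
  Rp3 = R5 ‖ Rs1 (parallel, both between nodes 1 and 3) = 1/(1/56 + 1/11.18) = 9.321 Ω
R_th = 9.321 Ω
I_n = V_th/R_th = 15.64/9.321 = 1.678 A, and R_n = R_th = 9.321 Ω

Final answer: I_n = 1.678 A, R_n = 9.321 Ω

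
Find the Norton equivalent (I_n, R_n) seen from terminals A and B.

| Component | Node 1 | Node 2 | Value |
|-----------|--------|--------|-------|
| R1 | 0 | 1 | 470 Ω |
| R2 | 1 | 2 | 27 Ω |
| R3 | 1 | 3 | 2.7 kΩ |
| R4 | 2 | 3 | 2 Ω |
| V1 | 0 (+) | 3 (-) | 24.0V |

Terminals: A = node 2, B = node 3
Find the Thévenin equivalent first; then I_n = V_th/R_th and R_n = R_th.
Step 1 — V_th is the open-circuit voltage V_A - V_B (nothing connected across the terminals).
Nodal analysis, taking node 3 as the 0 V reference.
Source V1 fixes V_0 = 24 V.
KCL at each unknown node (sum of currents leaving = 0; resistances in Ω):
  Node 1: (V_1 - 24)/470 + (V_1 - V_2)/27 + (V_1 - 0)/2700 = 0
  Node 2: (V_2 - V_1)/27 + (V_2 - 0)/2 = 0
Collecting terms (coefficients in siemens):
  0.03954·V_1 - 0.03704·V_2 = 0.05106
  0.537·V_2 - 0.03704·V_1 = 0
Determinant D = (0.03954)(0.537) - (-0.03704)(-0.03704) = 0.01986
V_1 = [(0.05106)(0.537) - (-0.03704)(0)]/D = 1.381 V
V_2 = [(0.03954)(0) - (0.05106)(-0.03704)]/D = 0.09523 V
V_th = V_2 - V_3 = 0.09523 - 0 = 0.09523 V
Step 2 — R_th: zero the source — replace V1 by a short circuit (node 3 merges into node 0) — and find the resistance seen between A (node 2) and B (node 0).
Reduce the network between node 2 (A) and node 0 (B) by series/parallel combination:
  Rp1 = R1 ‖ R3 (parallel, both between nodes 0 and 1) = 1/(1/470 + 1/2700) = 400.3 Ω
  Rs1 = R2 + Rp1 (series, joined only at node 1) = 27 + 400.3 = 427.3 Ω
  Rp2 = R4 ‖ Rs1 (parallel, both between nodes 0 and 2) = 1/(1/2 + 1/427.3) = 1.991 Ω
R_th = 1.991 Ω
I_n = V_th/R_th = 0.09523/1.991 = 0.04784 A, and R_n = R_th = 1.991 Ω

Final answer: I_n = 0.04784 A, R_n = 1.991 Ω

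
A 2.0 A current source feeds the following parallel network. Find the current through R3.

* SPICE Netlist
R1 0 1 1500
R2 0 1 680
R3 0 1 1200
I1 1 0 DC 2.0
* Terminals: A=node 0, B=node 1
All resistors sit directly between nodes 0 and 1, so they are in parallel and share one voltage V; the full source current 2 A splits among them.
1/R_par = 1/1500 + 1/680 + 1/1200 = 0.002971 S  =>  R_par = 336.6 Ω
V = I × R_par = 2 × 336.6 = 673.3 V
I_R3 = V/R3 = 673.3/1200 = 0.5611 A

Final answer: 0.5611 A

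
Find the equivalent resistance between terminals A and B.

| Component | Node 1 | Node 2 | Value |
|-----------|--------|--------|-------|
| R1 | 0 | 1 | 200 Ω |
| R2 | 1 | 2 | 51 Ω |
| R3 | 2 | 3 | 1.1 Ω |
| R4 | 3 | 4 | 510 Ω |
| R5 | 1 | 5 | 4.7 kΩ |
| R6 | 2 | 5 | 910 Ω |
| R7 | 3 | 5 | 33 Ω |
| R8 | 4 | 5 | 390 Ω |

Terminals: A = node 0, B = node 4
The network is not a plain series/parallel combination. Inject a 1 A test current into terminal A (node 0) and return it from terminal B (node 4); then R_eq = V_A / (1 A).
Nodal analysis, taking node 4 as the 0 V reference.
Current source I_test pushes 1 A into node 0 and draws it out of node 4.
KCL at each unknown node (sum of currents leaving = 0; resistances in Ω):
  Node 0: (V_0 - V_1)/200 - 1 = 0
  Node 1: (V_1 - V_0)/200 + (V_1 - V_2)/51 + (V_1 - V_5)/4700 = 0
  Node 2: (V_2 - V_1)/51 + (V_2 - V_3)/1.1 + (V_2 - V_5)/910 = 0
  Node 3: (V_3 - V_2)/1.1 + (V_3 - 0)/510 + (V_3 - V_5)/33 = 0
  Node 5: (V_5 - V_1)/4700 + (V_5 - V_2)/910 + (V_5 - V_3)/33 + (V_5 - 0)/390 = 0
Collecting terms (coefficients in siemens):
  0.005·V_0 - 0.005·V_1 = 1
  0.02482·V_1 - 0.005·V_0 - 0.01961·V_2 - 0.0002128·V_5 = 0
  0.9298·V_2 - 0.01961·V_1 - 0.9091·V_3 - 0.001099·V_5 = 0
  0.9414·V_3 - 0.9091·V_2 - 0.0303·V_5 = 0
  0.03418·V_5 - 0.0002128·V_1 - 0.001099·V_2 - 0.0303·V_3 = 0
Solving these 5 simultaneous equations (Gaussian elimination) gives:
  V_0 = 481.9 V, V_1 = 281.9 V, V_2 = 231.7 V, V_3 = 230.6 V
  V_5 = 213.7 V
R_eq = V_0 / 1 A = 481.9 Ω

Final answer: 481.9 Ω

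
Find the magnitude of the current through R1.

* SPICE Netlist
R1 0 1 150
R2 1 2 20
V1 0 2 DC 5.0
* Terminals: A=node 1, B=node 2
Nodal analysis, taking node 2 as the 0 V reference.
Source V1 fixes V_0 = 5 V.
KCL at each unknown node (sum of currents leaving = 0; resistances in Ω):
  Node 1: (V_1 - 5)/150 + (V_1 - 0)/20 = 0
Collecting terms: 0.05667 × V_1 = 0.03333  =>  V_1 = 0.5882 V
I_R1 = (V_0 - V_1)/R1 = (5 - 0.5882)/150 = 0.02941 A
|I_R1| = 0.02941 A

Final answer: |I_R1| = 0.02941 A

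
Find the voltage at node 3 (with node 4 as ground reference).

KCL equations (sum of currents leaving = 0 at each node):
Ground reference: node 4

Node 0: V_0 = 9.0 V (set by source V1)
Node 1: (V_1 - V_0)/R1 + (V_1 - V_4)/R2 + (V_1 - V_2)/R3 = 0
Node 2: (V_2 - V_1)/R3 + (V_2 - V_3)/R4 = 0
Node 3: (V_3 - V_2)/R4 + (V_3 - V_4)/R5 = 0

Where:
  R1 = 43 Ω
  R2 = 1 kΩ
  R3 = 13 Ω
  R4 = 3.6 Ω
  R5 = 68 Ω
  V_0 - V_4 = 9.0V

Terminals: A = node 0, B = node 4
Nodal analysis, taking node 4 as the 0 V reference.
Source V1 fixes V_0 = 9 V.
KCL at each unknown node (sum of currents leaving = 0; resistances in Ω):
  Node 1: (V_1 - 9)/43 + (V_1 - 0)/1000 + (V_1 - V_2)/13 = 0
  Node 2: (V_2 - V_1)/13 + (V_2 - V_3)/3.6 = 0
  Node 3: (V_3 - V_2)/3.6 + (V_3 - 0)/68 = 0
Collecting terms (coefficients in siemens):
  0.1012·V_1 - 0.07692·V_2 = 0.2093
  0.3547·V_2 - 0.07692·V_1 - 0.2778·V_3 = 0
  0.2925·V_3 - 0.2778·V_2 = 0
Solving these 3 simultaneous equations (Gaussian elimination) gives:
  V_1 = 5.802 V, V_2 = 4.91 V, V_3 = 4.663 V
The requested potential is V_3 = 4.663 V.

Final answer: V_3 = 4.663 V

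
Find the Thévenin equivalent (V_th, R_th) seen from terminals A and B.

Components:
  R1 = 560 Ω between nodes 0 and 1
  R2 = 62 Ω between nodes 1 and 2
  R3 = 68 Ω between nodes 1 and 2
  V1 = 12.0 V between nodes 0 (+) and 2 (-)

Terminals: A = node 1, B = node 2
Step 1 — V_th is the open-circuit voltage V_A - V_B (nothing connected across the terminals).
Nodal analysis, taking node 2 as the 0 V reference.
Source V1 fixes V_0 = 12 V.
KCL at each unknown node (sum of currents leaving = 0; resistances in Ω):
  Node 1: (V_1 - 12)/560 + (V_1 - 0)/62 + (V_1 - 0)/68 = 0
Collecting terms: 0.03262 × V_1 = 0.02143  =>  V_1 = 0.6569 V
V_th = V_1 - V_2 = 0.6569 - 0 = 0.6569 V
Step 2 — R_th: zero the source — replace V1 by a short circuit (node 2 merges into node 0) — and find the resistance seen between A (node 1) and B (node 0).
Reduce the network between node 1 (A) and node 0 (B) by series/parallel combination:
  Rp1 = R1 ‖ R2 ‖ R3 (parallel, all between nodes 0 and 1) = 1/(1/560 + 1/62 + 1/68) = 30.66 Ω
R_th = 30.66 Ω

Final answer: V_th = 0.6569 V, R_th = 30.66 Ω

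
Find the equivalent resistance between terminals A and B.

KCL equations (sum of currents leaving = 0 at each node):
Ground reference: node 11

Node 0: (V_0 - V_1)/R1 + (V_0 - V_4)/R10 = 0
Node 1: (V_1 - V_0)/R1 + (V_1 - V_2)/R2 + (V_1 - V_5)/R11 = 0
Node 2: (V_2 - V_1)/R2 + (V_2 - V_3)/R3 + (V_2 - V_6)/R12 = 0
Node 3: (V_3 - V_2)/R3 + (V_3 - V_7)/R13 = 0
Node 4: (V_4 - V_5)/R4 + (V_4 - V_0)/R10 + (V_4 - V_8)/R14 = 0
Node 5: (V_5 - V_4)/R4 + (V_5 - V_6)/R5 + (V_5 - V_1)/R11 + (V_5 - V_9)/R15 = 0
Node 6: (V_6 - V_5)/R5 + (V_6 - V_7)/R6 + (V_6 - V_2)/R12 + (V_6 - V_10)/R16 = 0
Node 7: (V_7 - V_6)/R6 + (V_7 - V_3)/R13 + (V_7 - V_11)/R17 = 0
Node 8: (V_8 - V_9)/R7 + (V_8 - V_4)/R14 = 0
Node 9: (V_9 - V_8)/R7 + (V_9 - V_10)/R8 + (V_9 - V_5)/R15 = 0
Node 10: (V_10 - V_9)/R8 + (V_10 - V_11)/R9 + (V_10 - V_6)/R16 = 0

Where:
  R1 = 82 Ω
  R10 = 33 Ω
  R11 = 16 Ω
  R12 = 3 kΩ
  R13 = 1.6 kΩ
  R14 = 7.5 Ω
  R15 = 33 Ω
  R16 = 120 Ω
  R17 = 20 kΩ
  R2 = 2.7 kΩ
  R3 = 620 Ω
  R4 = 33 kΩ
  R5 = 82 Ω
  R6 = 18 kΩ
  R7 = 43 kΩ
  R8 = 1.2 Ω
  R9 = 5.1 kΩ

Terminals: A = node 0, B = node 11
The network is not a plain series/parallel combination. Inject a 1 A test current into terminal A (node 0) and return it from terminal B (node 11); then R_eq = V_A / (1 A).
Nodal analysis, taking node 11 as the 0 V reference.
Current source I_test pushes 1 A into node 0 and draws it out of node 11.
KCL at each unknown node (sum of currents leaving = 0; resistances in Ω):
  Node 0: (V_0 - V_1)/82 + (V_0 - V_4)/33 - 1 = 0
  Node 1: (V_1 - V_0)/82 + (V_1 - V_2)/2700 + (V_1 - V_5)/16 = 0
  Node 2: (V_2 - V_1)/2700 + (V_2 - V_3)/620 + (V_2 - V_6)/3000 = 0
  Node 3: (V_3 - V_2)/620 + (V_3 - V_7)/1600 = 0
  Node 4: (V_4 - V_0)/33 + (V_4 - V_5)/33000 + (V_4 - V_8)/7.5 = 0
  Node 5: (V_5 - V_1)/16 + (V_5 - V_4)/33000 + (V_5 - V_6)/82 + (V_5 - V_9)/33 = 0
  Node 6: (V_6 - V_2)/3000 + (V_6 - V_5)/82 + (V_6 - V_7)/18000 + (V_6 - V_10)/120 = 0
  Node 7: (V_7 - V_3)/1600 + (V_7 - V_6)/18000 + (V_7 - 0)/20000 = 0
  Node 8: (V_8 - V_4)/7.5 + (V_8 - V_9)/43000 = 0
  Node 9: (V_9 - V_5)/33 + (V_9 - V_8)/43000 + (V_9 - V_10)/1.2 = 0
  Node 10: (V_10 - V_6)/120 + (V_10 - V_9)/1.2 + (V_10 - 0)/5100 = 0
Collecting terms (coefficients in siemens):
  0.0425·V_0 - 0.0122·V_1 - 0.0303·V_4 = 1
  0.07507·V_1 - 0.0122·V_0 - 0.0003704·V_2 - 0.0625·V_5 = 0
  0.002317·V_2 - 0.0003704·V_1 - 0.001613·V_3 - 0.0003333·V_6 = 0
  0.002238·V_3 - 0.001613·V_2 - 0.000625·V_7 = 0
  0.1637·V_4 - 0.0303·V_0 - 0.0000303·V_5 - 0.1333·V_8 = 0
  0.105·V_5 - 0.0625·V_1 - 0.0000303·V_4 - 0.0122·V_6 - 0.0303·V_9 = 0
  0.02092·V_6 - 0.0003333·V_2 - 0.0122·V_5 - 0.00005556·V_7 - 0.008333·V_10 = 0
  0.0007306·V_7 - 0.000625·V_3 - 0.00005556·V_6 = 0
  0.1334·V_8 - 0.1333·V_4 - 0.00002326·V_9 = 0
  0.8637·V_9 - 0.0303·V_5 - 0.00002326·V_8 - 0.8333·V_10 = 0
  0.8419·V_10 - 0.008333·V_6 - 0.8333·V_9 = 0
Solving these 11 simultaneous equations (Gaussian elimination) gives:
  V_0 = 4292 V, V_1 = 4211 V, V_2 = 3980 V, V_3 = 3886 V
  V_4 = 4292 V, V_5 = 4196 V, V_6 = 4181 V, V_7 = 3643 V
  V_8 = 4292 V, V_9 = 4172 V, V_10 = 4171 V
R_eq = V_0 / 1 A = 4292 Ω = 4.292 kΩ

Final answer: 4.292 kΩ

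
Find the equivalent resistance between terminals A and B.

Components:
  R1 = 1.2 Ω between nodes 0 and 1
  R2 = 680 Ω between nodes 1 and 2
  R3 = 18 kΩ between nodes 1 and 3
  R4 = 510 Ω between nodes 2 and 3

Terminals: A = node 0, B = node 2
Reduce the network between node 0 (A) and node 2 (B) by series/parallel combination:
  Rs1 = R3 + R4 (series, joined only at node 3) = 18000 + 510 = 18510 Ω
  Rp1 = R2 ‖ Rs1 (parallel, both between nodes 1 and 2) = 1/(1/680 + 1/18510) = 655.9 Ω
  Rs2 = R1 + Rp1 (series, joined only at node 1) = 1.2 + 655.9 = 657.1 Ω
R_eq = 657.1 Ω

Final answer: 657.1 Ω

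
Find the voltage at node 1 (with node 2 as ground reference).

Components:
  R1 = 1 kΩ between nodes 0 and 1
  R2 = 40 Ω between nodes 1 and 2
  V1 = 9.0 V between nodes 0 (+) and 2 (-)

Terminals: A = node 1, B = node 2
Nodal analysis, taking node 2 as the 0 V reference.
Source V1 fixes V_0 = 9 V.
KCL at each unknown node (sum of currents leaving = 0; resistances in Ω):
  Node 1: (V_1 - 9)/1000 + (V_1 - 0)/40 = 0
Collecting terms: 0.026 × V_1 = 0.009  =>  V_1 = 0.3462 V
The requested potential is V_1 = 0.3462 V.

Final answer: V_1 = 0.3462 V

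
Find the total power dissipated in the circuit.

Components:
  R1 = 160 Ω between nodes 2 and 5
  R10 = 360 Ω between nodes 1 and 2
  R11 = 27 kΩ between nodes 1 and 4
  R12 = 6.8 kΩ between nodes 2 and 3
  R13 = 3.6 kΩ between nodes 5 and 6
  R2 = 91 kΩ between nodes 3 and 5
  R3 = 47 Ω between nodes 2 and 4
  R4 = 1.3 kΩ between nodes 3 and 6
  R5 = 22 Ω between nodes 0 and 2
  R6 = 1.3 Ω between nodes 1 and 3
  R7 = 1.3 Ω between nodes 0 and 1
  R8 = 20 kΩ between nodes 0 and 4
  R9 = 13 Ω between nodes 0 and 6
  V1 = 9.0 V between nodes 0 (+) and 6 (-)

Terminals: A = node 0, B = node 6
Nodal analysis, taking node 6 as the 0 V reference.
Source V1 fixes V_0 = 9 V.
KCL at each unknown node (sum of currents leaving = 0; resistances in Ω):
  Node 1: (V_1 - V_3)/1.3 + (V_1 - 9)/1.3 + (V_1 - V_2)/360 + (V_1 - V_4)/27000 = 0
  Node 2: (V_2 - V_5)/160 + (V_2 - V_4)/47 + (V_2 - 9)/22 + (V_2 - V_1)/360 + (V_2 - V_3)/6800 = 0
  Node 3: (V_3 - V_5)/91000 + (V_3 - 0)/1300 + (V_3 - V_1)/1.3 + (V_3 - V_2)/6800 = 0
  Node 4: (V_4 - V_2)/47 + (V_4 - 9)/20000 + (V_4 - V_1)/27000 = 0
  Node 5: (V_5 - V_2)/160 + (V_5 - V_3)/91000 + (V_5 - 0)/3600 = 0
Collecting terms (coefficients in siemens):
  1.541·V_1 - 0.002778·V_2 - 0.7692·V_3 - 0.00003704·V_4 = 6.923
  0.07591·V_2 - 0.002778·V_1 - 0.0001471·V_3 - 0.02128·V_4 - 0.00625·V_5 = 0.4091
  0.7702·V_3 - 0.7692·V_1 - 0.0001471·V_2 - 0.00001099·V_5 = 0
  0.02136·V_4 - 0.00003704·V_1 - 0.02128·V_2 = 0.00045
  0.006539·V_5 - 0.00625·V_2 - 0.00001099·V_3 = 0
Solving these 5 simultaneous equations (Gaussian elimination) gives:
  V_1 = 8.991 V, V_2 = 8.95 V, V_3 = 8.982 V, V_4 = 8.951 V
  V_5 = 8.57 V
Power in each resistor, P = (ΔV)²/R:
  P_R1 = (8.95 - 8.57)²/160 = 0.0009033 W
  P_R2 = (8.982 - 8.57)²/91000 = 0.000001862 W
  P_R3 = (8.95 - 8.951)²/47 = 0.0000000007383 W
  P_R4 = (8.982 - 0)²/1300 = 0.06206 W
  P_R5 = (9 - 8.95)²/22 = 0.0001119 W
  P_R6 = (8.991 - 8.982)²/1.3 = 0.00006222 W
  P_R7 = (9 - 8.991)²/1.3 = 0.00006429 W
  P_R8 = (9 - 8.951)²/20000 = 0.0000001221 W
  P_R9 = (9 - 0)²/13 = 6.231 W
  P_R10 = (8.991 - 8.95)²/360 = 0.000004549 W
  P_R11 = (8.991 - 8.951)²/27000 = 0.0000000601 W
  P_R12 = (8.95 - 8.982)²/6800 = 0.0000001457 W
  P_R13 = (8.57 - 0)²/3600 = 0.0204 W
P_total = P_R1 + P_R2 + P_R3 + P_R4 + P_R5 + P_R6 + P_R7 + P_R8 + P_R9 + P_R10 + P_R11 + P_R12 + P_R13 = 6.314 W

Final answer: 6.314 W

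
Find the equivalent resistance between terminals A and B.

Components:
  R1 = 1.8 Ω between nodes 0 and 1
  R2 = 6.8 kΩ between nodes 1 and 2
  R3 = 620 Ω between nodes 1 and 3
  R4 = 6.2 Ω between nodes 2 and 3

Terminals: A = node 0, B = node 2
Reduce the network between node 0 (A) and node 2 (B) by series/parallel combination:
  Rs1 = R3 + R4 (series, joined only at node 3) = 620 + 6.2 = 626.2 Ω
  Rp1 = R2 ‖ Rs1 (parallel, both between nodes 1 and 2) = 1/(1/6800 + 1/626.2) = 573.4 Ω
  Rs2 = R1 + Rp1 (series, joined only at node 1) = 1.8 + 573.4 = 575.2 Ω
R_eq = 575.2 Ω

Final answer: 575.2 Ω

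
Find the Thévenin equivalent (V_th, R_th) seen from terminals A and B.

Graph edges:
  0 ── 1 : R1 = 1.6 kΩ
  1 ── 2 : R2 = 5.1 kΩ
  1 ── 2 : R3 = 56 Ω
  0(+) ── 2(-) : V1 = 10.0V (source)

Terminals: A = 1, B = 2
Step 1 — V_th is the open-circuit voltage V_A - V_B (nothing connected across the terminals).
Nodal analysis, taking node 2 as the 0 V reference.
Source V1 fixes V_0 = 10 V.
KCL at each unknown node (sum of currents leaving = 0; resistances in Ω):
  Node 1: (V_1 - 10)/1600 + (V_1 - 0)/5100 + (V_1 - 0)/56 = 0
Collecting terms: 0.01868 × V_1 = 0.00625  =>  V_1 = 0.3346 V
V_th = V_1 - V_2 = 0.3346 - 0 = 0.3346 V
Step 2 — R_th: zero the source — replace V1 by a short circuit (node 2 merges into node 0) — and find the resistance seen between A (node 1) and B (node 0).
Reduce the network between node 1 (A) and node 0 (B) by series/parallel combination:
  Rp1 = R1 ‖ R2 ‖ R3 (parallel, all between nodes 0 and 1) = 1/(1/1600 + 1/5100 + 1/56) = 53.54 Ω
R_th = 53.54 Ω

Final answer: V_th = 0.3346 V, R_th = 53.54 Ω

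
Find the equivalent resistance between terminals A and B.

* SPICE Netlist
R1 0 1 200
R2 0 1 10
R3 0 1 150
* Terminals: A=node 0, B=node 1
Reduce the network between node 0 (A) and node 1 (B) by series/parallel combination:
  Rp1 = R1 ‖ R2 ‖ R3 (parallel, all between nodes 0 and 1) = 1/(1/200 + 1/10 + 1/150) = 8.955 Ω
R_eq = 8.955 Ω

Final answer: 8.955 Ω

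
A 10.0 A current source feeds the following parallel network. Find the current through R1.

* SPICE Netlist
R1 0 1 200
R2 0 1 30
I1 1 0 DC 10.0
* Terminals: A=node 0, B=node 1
All resistors sit directly between nodes 0 and 1, so they are in parallel and share one voltage V; the full source current 10 A splits among them.
1/R_par = 1/200 + 1/30 = 0.03833 S  =>  R_par = 26.09 Ω
V = I × R_par = 10 × 26.09 = 260.9 V
I_R1 = V/R1 = 260.9/200 = 1.304 A

Final answer: 1.304 A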